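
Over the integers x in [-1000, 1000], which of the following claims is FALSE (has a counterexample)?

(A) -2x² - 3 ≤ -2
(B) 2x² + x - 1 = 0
(A) Over all integers in [-1000, 1000], LHS − RHS is largest at x = 0, where it equals -1:
x = 0: LHS = -2·0² - 3 = -3; -3 ≤ -2 — holds
At the ends of the range:
x = -1000: LHS = -2·(-1000)² - 3 = -2000003; -2000003 ≤ -2 — holds
x = 1000: LHS = -2·1000² - 3 = -2000003; -2000003 ≤ -2 — holds
Hence LHS − RHS is never positive, i.e. LHS ≤ RHS throughout, so the relation holds for every integer in [-1000, 1000].

(B) x = 0: LHS = 2·0² + 0 - 1 = -1; -1 = 0 — FAILS

Only (B) has a counterexample.

Answer: B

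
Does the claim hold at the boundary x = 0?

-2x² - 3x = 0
x = 0: LHS = -2·0² - 3·0 = 0; 0 = 0 — holds

The relation is satisfied at x = 0.

Answer: Yes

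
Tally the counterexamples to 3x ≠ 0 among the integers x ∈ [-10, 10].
Counterexamples in [-10, 10]: {0}.

Counting them gives 1 values.

Answer: 1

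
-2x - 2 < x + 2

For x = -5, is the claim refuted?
Substitute x = -5 into the relation:
x = -5: LHS = -2·(-5) - 2 = 8, RHS = (-5) + 2 = -3; 8 < -3 — FAILS

Since the claim fails at x = -5, this value is a counterexample.

Answer: Yes, x = -5 is a counterexample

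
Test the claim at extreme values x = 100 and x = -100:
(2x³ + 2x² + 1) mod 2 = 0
x = 100: LHS = (2·100³ + 2·100² + 1) mod 2 = 2020001 mod 2 = 1; 1 = 0 — FAILS
x = -100: LHS = (2·(-100)³ + 2·(-100)² + 1) mod 2 = (-1979999) mod 2 = 1; 1 = 0 — FAILS

Answer: No, fails for both x = 100 and x = -100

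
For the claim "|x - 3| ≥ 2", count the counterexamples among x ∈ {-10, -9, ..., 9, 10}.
Counterexamples in [-10, 10]: {2, 3, 4}.

Counting them gives 3 values.

Answer: 3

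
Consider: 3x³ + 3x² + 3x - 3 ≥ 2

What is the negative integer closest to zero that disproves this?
Testing negative integers from -1 downward:
x = -1: LHS = 3·(-1)³ + 3·(-1)² + 3·(-1) - 3 = -6; -6 ≥ 2 — FAILS  ← closest negative counterexample to 0

Answer: x = -1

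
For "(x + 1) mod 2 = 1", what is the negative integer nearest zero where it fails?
Testing negative integers from -1 downward:
x = -1: LHS = ((-1) + 1) mod 2 = 0 mod 2 = 0; 0 = 1 — FAILS  ← closest negative counterexample to 0

Answer: x = -1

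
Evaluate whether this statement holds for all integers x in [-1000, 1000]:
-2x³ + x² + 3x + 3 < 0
The claim fails at x = 0:
x = 0: LHS = -2·0³ + 0² + 3·0 + 3 = 3; 3 < 0 — FAILS

Because a single integer refutes it, the statement is false.

Answer: False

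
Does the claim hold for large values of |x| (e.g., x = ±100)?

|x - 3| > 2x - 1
x = 100: LHS = |100 - 3| = |97| = 97, RHS = 2·100 - 1 = 199; 97 > 199 — FAILS
x = -100: LHS = |(-100) - 3| = |-103| = 103, RHS = 2·(-100) - 1 = -201; 103 > -201 — holds

Answer: Partially: fails for x = 100, holds for x = -100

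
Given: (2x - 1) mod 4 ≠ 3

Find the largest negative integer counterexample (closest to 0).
Testing negative integers from -1 downward:
x = -1: LHS = (2·(-1) - 1) mod 4 = (-3) mod 4 = 1; 1 ≠ 3 — holds
x = -2: LHS = (2·(-2) - 1) mod 4 = (-5) mod 4 = 3; 3 ≠ 3 — FAILS  ← closest negative counterexample to 0

Answer: x = -2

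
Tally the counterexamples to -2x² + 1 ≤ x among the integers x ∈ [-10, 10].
Counterexamples in [-10, 10]: {0}.

Counting them gives 1 values.

Answer: 1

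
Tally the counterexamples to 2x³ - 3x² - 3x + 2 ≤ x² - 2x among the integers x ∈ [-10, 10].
Counterexamples in [-10, 10]: {0, 3, 4, 5, 6, 7, 8, 9, 10}.

Counting them gives 9 values.

Answer: 9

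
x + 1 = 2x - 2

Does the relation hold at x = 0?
x = 0: LHS = 0 + 1 = 1, RHS = 2·0 - 2 = -2; 1 = -2 — FAILS

The relation fails at x = 0, so x = 0 is a counterexample.

Answer: No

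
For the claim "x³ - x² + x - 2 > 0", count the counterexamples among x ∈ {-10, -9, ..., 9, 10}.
Counterexamples in [-10, 10]: {-10, -9, -8, -7, -6, -5, -4, -3, -2, -1, 0, 1}.

Counting them gives 12 values.

Answer: 12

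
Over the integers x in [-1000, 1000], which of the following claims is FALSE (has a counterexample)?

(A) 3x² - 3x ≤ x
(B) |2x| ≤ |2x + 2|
(A) x = -1: LHS = 3·(-1)² - 3·(-1) = 6; 6 ≤ -1 — FAILS
(B) x = -1: LHS = |2·(-1)| = |-2| = 2, RHS = |2·(-1) + 2| = |0| = 0; 2 ≤ 0 — FAILS

Answer: Both A and B are false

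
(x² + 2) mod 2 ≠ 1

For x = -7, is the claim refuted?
Substitute x = -7 into the relation:
x = -7: LHS = ((-7)² + 2) mod 2 = 51 mod 2 = 1; 1 ≠ 1 — FAILS

Since the claim fails at x = -7, this value is a counterexample.

Answer: Yes, x = -7 is a counterexample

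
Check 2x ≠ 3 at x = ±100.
x = 100: LHS = 2·100 = 200; 200 ≠ 3 — holds
x = -100: LHS = 2·(-100) = -200; -200 ≠ 3 — holds

Answer: Yes, holds for both x = 100 and x = -100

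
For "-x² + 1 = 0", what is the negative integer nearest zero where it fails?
Testing negative integers from -1 downward:
x = -1: LHS = -(-1)² + 1 = 0; 0 = 0 — holds
x = -2: LHS = -(-2)² + 1 = -3; -3 = 0 — FAILS  ← closest negative counterexample to 0

Answer: x = -2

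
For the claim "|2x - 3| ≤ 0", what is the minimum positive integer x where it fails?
Testing positive integers:
x = 1: LHS = |2·1 - 3| = |-1| = 1; 1 ≤ 0 — FAILS  ← smallest positive counterexample

Answer: x = 1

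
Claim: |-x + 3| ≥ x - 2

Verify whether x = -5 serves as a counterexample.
Substitute x = -5 into the relation:
x = -5: LHS = |-(-5) + 3| = |8| = 8, RHS = (-5) - 2 = -7; 8 ≥ -7 — holds

The claim holds here, so x = -5 is not a counterexample. (A counterexample exists elsewhere, e.g. x = 3.)

Answer: No, x = -5 is not a counterexample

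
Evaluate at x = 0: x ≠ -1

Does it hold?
x = 0: 0 ≠ -1 — holds

The relation is satisfied at x = 0.

Answer: Yes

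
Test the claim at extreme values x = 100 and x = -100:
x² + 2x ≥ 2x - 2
x = 100: LHS = 100² + 2·100 = 10200, RHS = 2·100 - 2 = 198; 10200 ≥ 198 — holds
x = -100: LHS = (-100)² + 2·(-100) = 9800, RHS = 2·(-100) - 2 = -202; 9800 ≥ -202 — holds

Answer: Yes, holds for both x = 100 and x = -100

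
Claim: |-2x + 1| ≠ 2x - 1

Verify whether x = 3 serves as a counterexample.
Substitute x = 3 into the relation:
x = 3: LHS = |-2·3 + 1| = |-5| = 5, RHS = 2·3 - 1 = 5; 5 ≠ 5 — FAILS

Since the claim fails at x = 3, this value is a counterexample.

Answer: Yes, x = 3 is a counterexample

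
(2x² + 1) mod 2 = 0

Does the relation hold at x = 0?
x = 0: LHS = (2·0² + 1) mod 2 = 1 mod 2 = 1; 1 = 0 — FAILS

The relation fails at x = 0, so x = 0 is a counterexample.

Answer: No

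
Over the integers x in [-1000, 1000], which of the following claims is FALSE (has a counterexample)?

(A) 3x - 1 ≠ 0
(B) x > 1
(A) Track d = LHS − RHS over the integers in [-1000, 1000]. Equality would need d = 0, but d changes sign only between consecutive integers, jumping over 0:
x = 0: LHS = 3·0 - 1 = -1; -1 ≠ 0 — holds  (d = -1)
x = 1: LHS = 3·1 - 1 = 2; 2 ≠ 0 — holds  (d = 2)
Away from these crossings d keeps a constant sign, and checking every integer in [-1000, 1000] confirms d ≠ 0 throughout. Hence the two sides are never equal, so the relation holds for every integer in [-1000, 1000].

(B) x = 0: 0 > 1 — FAILS

Only (B) has a counterexample.

Answer: B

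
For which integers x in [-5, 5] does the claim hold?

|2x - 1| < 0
An absolute value is never negative, so the left side is ≥ 0 for every x, while the right side is 0. Tightest case in [-5, 5] is x = 0:
x = 0: LHS = |2·0 - 1| = |-1| = 1; 1 < 0 — FAILS
Hence LHS − RHS is never negative, i.e. LHS ≥ RHS throughout, so the claimed relation (<) fails for every integer in [-5, 5].

Answer: None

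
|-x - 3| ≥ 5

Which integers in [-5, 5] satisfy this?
Holds for: {2, 3, 4, 5}
Fails for: {-5, -4, -3, -2, -1, 0, 1}

Answer: {2, 3, 4, 5}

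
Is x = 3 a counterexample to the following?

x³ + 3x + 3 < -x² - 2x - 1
Substitute x = 3 into the relation:
x = 3: LHS = 3³ + 3·3 + 3 = 39, RHS = -3² - 2·3 - 1 = -16; 39 < -16 — FAILS

Since the claim fails at x = 3, this value is a counterexample.

Answer: Yes, x = 3 is a counterexample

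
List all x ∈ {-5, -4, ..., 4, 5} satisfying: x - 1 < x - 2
Over all integers in [-5, 5], LHS − RHS is smallest at x = 0, where it equals 1:
x = 0: LHS = 0 - 1 = -1, RHS = 0 - 2 = -2; -1 < -2 — FAILS
At the ends of the range:
x = -5: LHS = (-5) - 1 = -6, RHS = (-5) - 2 = -7; -6 < -7 — FAILS
x = 5: LHS = 5 - 1 = 4, RHS = 5 - 2 = 3; 4 < 3 — FAILS
Hence LHS − RHS is never negative, i.e. LHS ≥ RHS throughout, so the claimed relation (<) fails for every integer in [-5, 5].

Answer: None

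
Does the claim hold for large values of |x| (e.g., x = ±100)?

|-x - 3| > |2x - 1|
x = 100: LHS = |-100 - 3| = |-103| = 103, RHS = |2·100 - 1| = |199| = 199; 103 > 199 — FAILS
x = -100: LHS = |-(-100) - 3| = |97| = 97, RHS = |2·(-100) - 1| = |-201| = 201; 97 > 201 — FAILS

Answer: No, fails for both x = 100 and x = -100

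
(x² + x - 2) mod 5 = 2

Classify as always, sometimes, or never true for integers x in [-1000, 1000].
For a polynomial with integer coefficients, its value mod 5 depends only on x mod 5, so it suffices to check one representative of each residue class, x = 0, 1, 2, 3, 4:
x = 0: LHS = (0² + 0 - 2) mod 5 = (-2) mod 5 = 3; 3 = 2 — FAILS
x = 1: LHS = (1² + 1 - 2) mod 5 = 0 mod 5 = 0; 0 = 2 — FAILS
x = 2: LHS = (2² + 2 - 2) mod 5 = 4 mod 5 = 4; 4 = 2 — FAILS
x = 3: LHS = (3² + 3 - 2) mod 5 = 10 mod 5 = 0; 0 = 2 — FAILS
x = 4: LHS = (4² + 4 - 2) mod 5 = 18 mod 5 = 3; 3 = 2 — FAILS
The relation fails in every residue class, so the claimed relation (=) fails for every integer in [-1000, 1000].

No integer in the range satisfies it.

Answer: Never true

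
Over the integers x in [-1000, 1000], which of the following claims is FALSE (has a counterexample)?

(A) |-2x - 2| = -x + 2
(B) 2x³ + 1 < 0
(A) x = 1: LHS = |-2·1 - 2| = |-4| = 4, RHS = -1 + 2 = 1; 4 = 1 — FAILS
(B) x = 0: LHS = 2·0³ + 1 = 1; 1 < 0 — FAILS

Answer: Both A and B are false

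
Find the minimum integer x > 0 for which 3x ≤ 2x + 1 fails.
Testing positive integers:
x = 1: LHS = 3·1 = 3, RHS = 2·1 + 1 = 3; 3 ≤ 3 — holds
x = 2: LHS = 3·2 = 6, RHS = 2·2 + 1 = 5; 6 ≤ 5 — FAILS  ← smallest positive counterexample

Answer: x = 2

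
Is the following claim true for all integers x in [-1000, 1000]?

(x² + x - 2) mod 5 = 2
The claim fails at x = 0:
x = 0: LHS = (0² + 0 - 2) mod 5 = (-2) mod 5 = 3; 3 = 2 — FAILS

Because a single integer refutes it, the statement is false.

Answer: False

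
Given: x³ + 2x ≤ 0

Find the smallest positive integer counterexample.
Testing positive integers:
x = 1: LHS = 1³ + 2·1 = 3; 3 ≤ 0 — FAILS  ← smallest positive counterexample

Answer: x = 1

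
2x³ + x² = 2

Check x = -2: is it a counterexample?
Substitute x = -2 into the relation:
x = -2: LHS = 2·(-2)³ + (-2)² = -12; -12 = 2 — FAILS

Since the claim fails at x = -2, this value is a counterexample.

Answer: Yes, x = -2 is a counterexample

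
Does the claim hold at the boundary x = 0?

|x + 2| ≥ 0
x = 0: LHS = |0 + 2| = |2| = 2; 2 ≥ 0 — holds

The relation is satisfied at x = 0.

Answer: Yes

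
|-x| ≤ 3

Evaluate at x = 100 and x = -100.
x = 100: LHS = |-100| = 100; 100 ≤ 3 — FAILS
x = -100: LHS = |-(-100)| = |100| = 100; 100 ≤ 3 — FAILS

Answer: No, fails for both x = 100 and x = -100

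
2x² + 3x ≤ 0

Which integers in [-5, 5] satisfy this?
Holds for: {-1, 0}
Fails for: {-5, -4, -3, -2, 1, 2, 3, 4, 5}

Answer: {-1, 0}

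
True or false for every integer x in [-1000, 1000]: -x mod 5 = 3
The claim fails at x = 0:
x = 0: LHS = (-0) mod 5 = 0 mod 5 = 0; 0 = 3 — FAILS

Because a single integer refutes it, the statement is false.

Answer: False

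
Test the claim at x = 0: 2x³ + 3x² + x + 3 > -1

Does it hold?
x = 0: LHS = 2·0³ + 3·0² + 0 + 3 = 3; 3 > -1 — holds

The relation is satisfied at x = 0.

Answer: Yes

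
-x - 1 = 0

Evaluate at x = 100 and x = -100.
x = 100: LHS = -100 - 1 = -101; -101 = 0 — FAILS
x = -100: LHS = -(-100) - 1 = 99; 99 = 0 — FAILS

Answer: No, fails for both x = 100 and x = -100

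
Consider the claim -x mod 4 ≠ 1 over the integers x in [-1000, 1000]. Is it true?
The claim fails at x = -1:
x = -1: LHS = (-(-1)) mod 4 = 1 mod 4 = 1; 1 ≠ 1 — FAILS

Because a single integer refutes it, the statement is false.

Answer: False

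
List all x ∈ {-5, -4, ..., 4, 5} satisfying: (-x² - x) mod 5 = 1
For a polynomial with integer coefficients, its value mod 5 depends only on x mod 5, so it suffices to check one representative of each residue class, x = 0, 1, 2, 3, 4:
x = 0: LHS = (-0² - 0) mod 5 = 0 mod 5 = 0; 0 = 1 — FAILS
x = 1: LHS = (-1² - 1) mod 5 = (-2) mod 5 = 3; 3 = 1 — FAILS
x = 2: LHS = (-2² - 2) mod 5 = (-6) mod 5 = 4; 4 = 1 — FAILS
x = 3: LHS = (-3² - 3) mod 5 = (-12) mod 5 = 3; 3 = 1 — FAILS
x = 4: LHS = (-4² - 4) mod 5 = (-20) mod 5 = 0; 0 = 1 — FAILS
The relation fails in every residue class, so the claimed relation (=) fails for every integer in [-5, 5].

Answer: None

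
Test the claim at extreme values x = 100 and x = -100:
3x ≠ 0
x = 100: LHS = 3·100 = 300; 300 ≠ 0 — holds
x = -100: LHS = 3·(-100) = -300; -300 ≠ 0 — holds

Answer: Yes, holds for both x = 100 and x = -100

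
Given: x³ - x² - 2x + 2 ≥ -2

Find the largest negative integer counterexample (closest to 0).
Testing negative integers from -1 downward:
x = -1: LHS = (-1)³ - (-1)² - 2·(-1) + 2 = 2; 2 ≥ -2 — holds
x = -2: LHS = (-2)³ - (-2)² - 2·(-2) + 2 = -6; -6 ≥ -2 — FAILS  ← closest negative counterexample to 0

Answer: x = -2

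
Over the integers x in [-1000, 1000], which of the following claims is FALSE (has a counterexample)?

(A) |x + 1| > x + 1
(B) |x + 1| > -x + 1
(A) x = 0: LHS = |0 + 1| = |1| = 1, RHS = 0 + 1 = 1; 1 > 1 — FAILS
(B) x = 0: LHS = |0 + 1| = |1| = 1, RHS = -0 + 1 = 1; 1 > 1 — FAILS

Answer: Both A and B are false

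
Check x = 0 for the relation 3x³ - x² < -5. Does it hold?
x = 0: LHS = 3·0³ - 0² = 0; 0 < -5 — FAILS

The relation fails at x = 0, so x = 0 is a counterexample.

Answer: No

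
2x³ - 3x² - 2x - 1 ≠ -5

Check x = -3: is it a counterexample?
Substitute x = -3 into the relation:
x = -3: LHS = 2·(-3)³ - 3·(-3)² - 2·(-3) - 1 = -76; -76 ≠ -5 — holds

The relation holds at x = -3, so it is not a counterexample.

Answer: No, x = -3 is not a counterexample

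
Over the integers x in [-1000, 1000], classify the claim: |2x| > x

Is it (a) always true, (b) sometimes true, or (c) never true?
Holds at x = 1: LHS = |2·1| = |2| = 2; 2 > 1 — holds
Fails at x = 0: LHS = |2·0| = |0| = 0; 0 > 0 — FAILS
It is satisfied by some integers in the range but not all.

Answer: Sometimes true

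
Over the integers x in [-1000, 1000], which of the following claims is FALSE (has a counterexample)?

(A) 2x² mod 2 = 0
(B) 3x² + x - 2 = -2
(A) For a polynomial with integer coefficients, its value mod 2 depends only on x mod 2, so it suffices to check one representative of each residue class, x = 0, 1:
x = 0: LHS = (2·0²) mod 2 = 0 mod 2 = 0; 0 = 0 — holds
x = 1: LHS = (2·1²) mod 2 = 2 mod 2 = 0; 0 = 0 — holds
The relation holds in every residue class, so the relation holds for every integer in [-1000, 1000].

(B) x = 1: LHS = 3·1² + 1 - 2 = 2; 2 = -2 — FAILS

Only (B) has a counterexample.

Answer: B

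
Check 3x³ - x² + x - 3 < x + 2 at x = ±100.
x = 100: LHS = 3·100³ - 100² + 100 - 3 = 2990097, RHS = 100 + 2 = 102; 2990097 < 102 — FAILS
x = -100: LHS = 3·(-100)³ - (-100)² + (-100) - 3 = -3010103, RHS = (-100) + 2 = -98; -3010103 < -98 — holds

Answer: Partially: fails for x = 100, holds for x = -100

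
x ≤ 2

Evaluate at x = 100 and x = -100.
x = 100: 100 ≤ 2 — FAILS
x = -100: -100 ≤ 2 — holds

Answer: Partially: fails for x = 100, holds for x = -100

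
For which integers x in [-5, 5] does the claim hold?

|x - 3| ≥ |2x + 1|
Holds for: {-4, -3, -2, -1, 0}
Fails for: {-5, 1, 2, 3, 4, 5}

Answer: {-4, -3, -2, -1, 0}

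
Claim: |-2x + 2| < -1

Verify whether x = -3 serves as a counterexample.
Substitute x = -3 into the relation:
x = -3: LHS = |-2·(-3) + 2| = |8| = 8; 8 < -1 — FAILS

Since the claim fails at x = -3, this value is a counterexample.

Answer: Yes, x = -3 is a counterexample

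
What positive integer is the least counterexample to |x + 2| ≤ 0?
Testing positive integers:
x = 1: LHS = |1 + 2| = |3| = 3; 3 ≤ 0 — FAILS  ← smallest positive counterexample

Answer: x = 1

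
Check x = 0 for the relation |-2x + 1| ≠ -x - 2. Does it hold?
x = 0: LHS = |-2·0 + 1| = |1| = 1, RHS = -0 - 2 = -2; 1 ≠ -2 — holds

The relation is satisfied at x = 0.

Answer: Yes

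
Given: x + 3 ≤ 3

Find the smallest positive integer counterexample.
Testing positive integers:
x = 1: LHS = 1 + 3 = 4; 4 ≤ 3 — FAILS  ← smallest positive counterexample

Answer: x = 1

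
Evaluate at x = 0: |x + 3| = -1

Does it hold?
x = 0: LHS = |0 + 3| = |3| = 3; 3 = -1 — FAILS

The relation fails at x = 0, so x = 0 is a counterexample.

Answer: No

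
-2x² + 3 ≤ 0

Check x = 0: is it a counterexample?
Substitute x = 0 into the relation:
x = 0: LHS = -2·0² + 3 = 3; 3 ≤ 0 — FAILS

Since the claim fails at x = 0, this value is a counterexample.

Answer: Yes, x = 0 is a counterexample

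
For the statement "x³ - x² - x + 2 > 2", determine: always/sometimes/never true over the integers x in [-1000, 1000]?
Holds at x = 2: LHS = 2³ - 2² - 2 + 2 = 4; 4 > 2 — holds
Fails at x = 0: LHS = 0³ - 0² - 0 + 2 = 2; 2 > 2 — FAILS
It is satisfied by some integers in the range but not all.

Answer: Sometimes true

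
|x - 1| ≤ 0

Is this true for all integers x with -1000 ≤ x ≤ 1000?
The claim fails at x = 0:
x = 0: LHS = |0 - 1| = |-1| = 1; 1 ≤ 0 — FAILS

Because a single integer refutes it, the statement is false.

Answer: False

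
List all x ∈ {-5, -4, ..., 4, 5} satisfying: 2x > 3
Holds for: {2, 3, 4, 5}
Fails for: {-5, -4, -3, -2, -1, 0, 1}

Answer: {2, 3, 4, 5}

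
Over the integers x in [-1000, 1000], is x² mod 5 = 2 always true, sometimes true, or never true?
For a polynomial with integer coefficients, its value mod 5 depends only on x mod 5, so it suffices to check one representative of each residue class, x = 0, 1, 2, 3, 4:
x = 0: LHS = (0²) mod 5 = 0 mod 5 = 0; 0 = 2 — FAILS
x = 1: LHS = (1²) mod 5 = 1 mod 5 = 1; 1 = 2 — FAILS
x = 2: LHS = (2²) mod 5 = 4 mod 5 = 4; 4 = 2 — FAILS
x = 3: LHS = (3²) mod 5 = 9 mod 5 = 4; 4 = 2 — FAILS
x = 4: LHS = (4²) mod 5 = 16 mod 5 = 1; 1 = 2 — FAILS
The relation fails in every residue class, so the claimed relation (=) fails for every integer in [-1000, 1000].

No integer in the range satisfies it.

Answer: Never true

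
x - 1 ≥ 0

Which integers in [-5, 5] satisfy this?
Holds for: {1, 2, 3, 4, 5}
Fails for: {-5, -4, -3, -2, -1, 0}

Answer: {1, 2, 3, 4, 5}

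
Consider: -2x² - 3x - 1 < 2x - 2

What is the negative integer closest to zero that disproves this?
Testing negative integers from -1 downward:
x = -1: LHS = -2·(-1)² - 3·(-1) - 1 = 0, RHS = 2·(-1) - 2 = -4; 0 < -4 — FAILS  ← closest negative counterexample to 0

Answer: x = -1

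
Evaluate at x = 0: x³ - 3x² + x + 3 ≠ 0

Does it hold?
x = 0: LHS = 0³ - 3·0² + 0 + 3 = 3; 3 ≠ 0 — holds

The relation is satisfied at x = 0.

Answer: Yes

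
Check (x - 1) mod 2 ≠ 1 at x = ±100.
x = 100: LHS = (100 - 1) mod 2 = 99 mod 2 = 1; 1 ≠ 1 — FAILS
x = -100: LHS = ((-100) - 1) mod 2 = (-101) mod 2 = 1; 1 ≠ 1 — FAILS

Answer: No, fails for both x = 100 and x = -100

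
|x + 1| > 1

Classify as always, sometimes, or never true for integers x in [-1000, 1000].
Holds at x = 1: LHS = |1 + 1| = |2| = 2; 2 > 1 — holds
Fails at x = 0: LHS = |0 + 1| = |1| = 1; 1 > 1 — FAILS
It is satisfied by some integers in the range but not all.

Answer: Sometimes true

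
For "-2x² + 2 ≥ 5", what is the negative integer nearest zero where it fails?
Testing negative integers from -1 downward:
x = -1: LHS = -2·(-1)² + 2 = 0; 0 ≥ 5 — FAILS  ← closest negative counterexample to 0

Answer: x = -1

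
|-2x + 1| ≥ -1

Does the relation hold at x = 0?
x = 0: LHS = |-2·0 + 1| = |1| = 1; 1 ≥ -1 — holds

The relation is satisfied at x = 0.

Answer: Yes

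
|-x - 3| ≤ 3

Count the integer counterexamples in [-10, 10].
Counterexamples in [-10, 10]: {-10, -9, -8, -7, 1, 2, 3, 4, 5, 6, 7, 8, 9, 10}.

Counting them gives 14 values.

Answer: 14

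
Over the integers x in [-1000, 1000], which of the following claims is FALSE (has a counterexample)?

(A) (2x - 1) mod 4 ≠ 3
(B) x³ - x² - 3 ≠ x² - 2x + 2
(A) x = 0: LHS = (2·0 - 1) mod 4 = (-1) mod 4 = 3; 3 ≠ 3 — FAILS

(B) Track d = LHS − RHS over the integers in [-1000, 1000]. Equality would need d = 0, but d changes sign only between consecutive integers, jumping over 0:
x = 2: LHS = 2³ - 2² - 3 = 1, RHS = 2² - 2·2 + 2 = 2; 1 ≠ 2 — holds  (d = -1)
x = 3: LHS = 3³ - 3² - 3 = 15, RHS = 3² - 2·3 + 2 = 5; 15 ≠ 5 — holds  (d = 10)
Away from these crossings d keeps a constant sign, and checking every integer in [-1000, 1000] confirms d ≠ 0 throughout. Hence the two sides are never equal, so the relation holds for every integer in [-1000, 1000].

Only (A) has a counterexample.

Answer: A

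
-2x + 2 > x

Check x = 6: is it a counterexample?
Substitute x = 6 into the relation:
x = 6: LHS = -2·6 + 2 = -10; -10 > 6 — FAILS

Since the claim fails at x = 6, this value is a counterexample.

Answer: Yes, x = 6 is a counterexample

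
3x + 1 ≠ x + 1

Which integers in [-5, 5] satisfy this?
Holds for: {-5, -4, -3, -2, -1, 1, 2, 3, 4, 5}
Fails for: {0}

Answer: {-5, -4, -3, -2, -1, 1, 2, 3, 4, 5}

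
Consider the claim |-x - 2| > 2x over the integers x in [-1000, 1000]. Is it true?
The claim fails at x = 2:
x = 2: LHS = |-2 - 2| = |-4| = 4, RHS = 2·2 = 4; 4 > 4 — FAILS

Because a single integer refutes it, the statement is false.

Answer: False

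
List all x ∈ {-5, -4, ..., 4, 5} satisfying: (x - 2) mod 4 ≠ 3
Holds for: {-5, -4, -2, -1, 0, 2, 3, 4}
Fails for: {-3, 1, 5}

Answer: {-5, -4, -2, -1, 0, 2, 3, 4}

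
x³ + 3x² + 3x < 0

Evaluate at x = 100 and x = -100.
x = 100: LHS = 100³ + 3·100² + 3·100 = 1030300; 1030300 < 0 — FAILS
x = -100: LHS = (-100)³ + 3·(-100)² + 3·(-100) = -970300; -970300 < 0 — holds

Answer: Partially: fails for x = 100, holds for x = -100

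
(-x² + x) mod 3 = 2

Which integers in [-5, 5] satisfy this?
For a polynomial with integer coefficients, its value mod 3 depends only on x mod 3, so it suffices to check one representative of each residue class, x = 0, 1, 2:
x = 0: LHS = (-0² + 0) mod 3 = 0 mod 3 = 0; 0 = 2 — FAILS
x = 1: LHS = (-1² + 1) mod 3 = 0 mod 3 = 0; 0 = 2 — FAILS
x = 2: LHS = (-2² + 2) mod 3 = (-2) mod 3 = 1; 1 = 2 — FAILS
The relation fails in every residue class, so the claimed relation (=) fails for every integer in [-5, 5].

Answer: None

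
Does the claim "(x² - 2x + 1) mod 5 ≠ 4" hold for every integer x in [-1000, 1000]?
The claim fails at x = -1:
x = -1: LHS = ((-1)² - 2·(-1) + 1) mod 5 = 4 mod 5 = 4; 4 ≠ 4 — FAILS

Because a single integer refutes it, the statement is false.

Answer: False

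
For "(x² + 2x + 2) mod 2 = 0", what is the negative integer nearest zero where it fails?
Testing negative integers from -1 downward:
x = -1: LHS = ((-1)² + 2·(-1) + 2) mod 2 = 1 mod 2 = 1; 1 = 0 — FAILS  ← closest negative counterexample to 0

Answer: x = -1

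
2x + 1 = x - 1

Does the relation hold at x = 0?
x = 0: LHS = 2·0 + 1 = 1, RHS = 0 - 1 = -1; 1 = -1 — FAILS

The relation fails at x = 0, so x = 0 is a counterexample.

Answer: No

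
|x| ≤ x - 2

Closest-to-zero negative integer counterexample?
Testing negative integers from -1 downward:
x = -1: LHS = |-1| = 1, RHS = (-1) - 2 = -3; 1 ≤ -3 — FAILS  ← closest negative counterexample to 0

Answer: x = -1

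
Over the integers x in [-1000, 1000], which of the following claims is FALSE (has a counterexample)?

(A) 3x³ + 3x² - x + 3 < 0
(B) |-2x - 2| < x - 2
(A) x = 0: LHS = 3·0³ + 3·0² - 0 + 3 = 3; 3 < 0 — FAILS
(B) x = 0: LHS = |-2·0 - 2| = |-2| = 2, RHS = 0 - 2 = -2; 2 < -2 — FAILS

Answer: Both A and B are false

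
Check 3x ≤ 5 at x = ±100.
x = 100: LHS = 3·100 = 300; 300 ≤ 5 — FAILS
x = -100: LHS = 3·(-100) = -300; -300 ≤ 5 — holds

Answer: Partially: fails for x = 100, holds for x = -100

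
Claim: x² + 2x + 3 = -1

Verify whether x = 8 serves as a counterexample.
Substitute x = 8 into the relation:
x = 8: LHS = 8² + 2·8 + 3 = 83; 83 = -1 — FAILS

Since the claim fails at x = 8, this value is a counterexample.

Answer: Yes, x = 8 is a counterexample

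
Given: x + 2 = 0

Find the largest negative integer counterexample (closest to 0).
Testing negative integers from -1 downward:
x = -1: LHS = (-1) + 2 = 1; 1 = 0 — FAILS  ← closest negative counterexample to 0

Answer: x = -1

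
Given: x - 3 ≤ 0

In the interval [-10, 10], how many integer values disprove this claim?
Counterexamples in [-10, 10]: {4, 5, 6, 7, 8, 9, 10}.

Counting them gives 7 values.

Answer: 7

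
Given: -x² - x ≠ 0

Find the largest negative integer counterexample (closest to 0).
Testing negative integers from -1 downward:
x = -1: LHS = -(-1)² - (-1) = 0; 0 ≠ 0 — FAILS  ← closest negative counterexample to 0

Answer: x = -1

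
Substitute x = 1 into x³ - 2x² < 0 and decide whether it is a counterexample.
Substitute x = 1 into the relation:
x = 1: LHS = 1³ - 2·1² = -1; -1 < 0 — holds

The claim holds here, so x = 1 is not a counterexample. (A counterexample exists elsewhere, e.g. x = 0.)

Answer: No, x = 1 is not a counterexample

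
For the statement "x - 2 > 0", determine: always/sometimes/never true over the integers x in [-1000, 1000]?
Holds at x = 3: LHS = 3 - 2 = 1; 1 > 0 — holds
Fails at x = 0: LHS = 0 - 2 = -2; -2 > 0 — FAILS
It is satisfied by some integers in the range but not all.

Answer: Sometimes true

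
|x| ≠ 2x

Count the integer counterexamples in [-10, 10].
Counterexamples in [-10, 10]: {0}.

Counting them gives 1 values.

Answer: 1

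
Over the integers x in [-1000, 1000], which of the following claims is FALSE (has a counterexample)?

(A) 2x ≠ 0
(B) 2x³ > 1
(A) x = 0: LHS = 2·0 = 0; 0 ≠ 0 — FAILS
(B) x = 0: LHS = 2·0³ = 0; 0 > 1 — FAILS

Answer: Both A and B are false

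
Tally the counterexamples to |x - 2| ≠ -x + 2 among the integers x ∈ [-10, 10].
Counterexamples in [-10, 10]: {-10, -9, -8, -7, -6, -5, -4, -3, -2, -1, 0, 1, 2}.

Counting them gives 13 values.

Answer: 13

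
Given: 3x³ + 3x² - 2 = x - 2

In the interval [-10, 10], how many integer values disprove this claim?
Counterexamples in [-10, 10]: {-10, -9, -8, -7, -6, -5, -4, -3, -2, -1, 1, 2, 3, 4, 5, 6, 7, 8, 9, 10}.

Counting them gives 20 values.

Answer: 20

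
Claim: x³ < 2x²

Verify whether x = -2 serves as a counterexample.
Substitute x = -2 into the relation:
x = -2: LHS = (-2)³ = -8, RHS = 2·(-2)² = 8; -8 < 8 — holds

The claim holds here, so x = -2 is not a counterexample. (A counterexample exists elsewhere, e.g. x = 0.)

Answer: No, x = -2 is not a counterexample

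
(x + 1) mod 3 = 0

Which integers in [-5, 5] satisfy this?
Holds for: {-4, -1, 2, 5}
Fails for: {-5, -3, -2, 0, 1, 3, 4}

Answer: {-4, -1, 2, 5}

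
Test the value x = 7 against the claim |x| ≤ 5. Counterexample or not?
Substitute x = 7 into the relation:
x = 7: LHS = |7| = 7; 7 ≤ 5 — FAILS

Since the claim fails at x = 7, this value is a counterexample.

Answer: Yes, x = 7 is a counterexample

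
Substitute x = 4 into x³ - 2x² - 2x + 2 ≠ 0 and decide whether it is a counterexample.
Substitute x = 4 into the relation:
x = 4: LHS = 4³ - 2·4² - 2·4 + 2 = 26; 26 ≠ 0 — holds

The relation holds at x = 4, so it is not a counterexample.

Answer: No, x = 4 is not a counterexample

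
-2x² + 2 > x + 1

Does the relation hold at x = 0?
x = 0: LHS = -2·0² + 2 = 2, RHS = 0 + 1 = 1; 2 > 1 — holds

The relation is satisfied at x = 0.

Answer: Yes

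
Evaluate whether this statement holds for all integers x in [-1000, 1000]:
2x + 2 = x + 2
The claim fails at x = 1:
x = 1: LHS = 2·1 + 2 = 4, RHS = 1 + 2 = 3; 4 = 3 — FAILS

Because a single integer refutes it, the statement is false.

Answer: False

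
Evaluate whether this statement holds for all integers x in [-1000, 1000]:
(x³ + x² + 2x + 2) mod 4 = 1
The claim fails at x = 0:
x = 0: LHS = (0³ + 0² + 2·0 + 2) mod 4 = 2 mod 4 = 2; 2 = 1 — FAILS

Because a single integer refutes it, the statement is false.

Answer: False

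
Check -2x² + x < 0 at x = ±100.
x = 100: LHS = -2·100² + 100 = -19900; -19900 < 0 — holds
x = -100: LHS = -2·(-100)² + (-100) = -20100; -20100 < 0 — holds

Answer: Yes, holds for both x = 100 and x = -100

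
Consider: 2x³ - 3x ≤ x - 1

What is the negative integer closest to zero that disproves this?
Testing negative integers from -1 downward:
x = -1: LHS = 2·(-1)³ - 3·(-1) = 1, RHS = (-1) - 1 = -2; 1 ≤ -2 — FAILS  ← closest negative counterexample to 0

Answer: x = -1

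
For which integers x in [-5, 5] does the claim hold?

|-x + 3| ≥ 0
An absolute value is never negative, so the left side is ≥ 0 for every x, while the right side is 0. Tightest case in [-5, 5] is x = 3:
x = 3: LHS = |-3 + 3| = |0| = 0; 0 ≥ 0 — holds
Hence LHS − RHS is never negative, i.e. LHS ≥ RHS throughout, so the relation holds for every integer in [-5, 5].

Answer: All integers in [-5, 5]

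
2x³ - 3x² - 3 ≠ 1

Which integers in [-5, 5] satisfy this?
Holds for: {-5, -4, -3, -2, -1, 0, 1, 3, 4, 5}
Fails for: {2}

Answer: {-5, -4, -3, -2, -1, 0, 1, 3, 4, 5}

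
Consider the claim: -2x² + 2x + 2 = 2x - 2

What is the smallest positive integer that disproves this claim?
Testing positive integers:
x = 1: LHS = -2·1² + 2·1 + 2 = 2, RHS = 2·1 - 2 = 0; 2 = 0 — FAILS  ← smallest positive counterexample

Answer: x = 1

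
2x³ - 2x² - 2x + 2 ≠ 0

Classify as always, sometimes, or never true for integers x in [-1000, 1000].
Holds at x = 0: LHS = 2·0³ - 2·0² - 2·0 + 2 = 2; 2 ≠ 0 — holds
Fails at x = 1: LHS = 2·1³ - 2·1² - 2·1 + 2 = 0; 0 ≠ 0 — FAILS
It is satisfied by some integers in the range but not all.

Answer: Sometimes true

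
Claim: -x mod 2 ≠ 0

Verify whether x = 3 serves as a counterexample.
Substitute x = 3 into the relation:
x = 3: LHS = (-3) mod 2 = 1; 1 ≠ 0 — holds

The claim holds here, so x = 3 is not a counterexample. (A counterexample exists elsewhere, e.g. x = 0.)

Answer: No, x = 3 is not a counterexample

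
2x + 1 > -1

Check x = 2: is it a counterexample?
Substitute x = 2 into the relation:
x = 2: LHS = 2·2 + 1 = 5; 5 > -1 — holds

The claim holds here, so x = 2 is not a counterexample. (A counterexample exists elsewhere, e.g. x = -1.)

Answer: No, x = 2 is not a counterexample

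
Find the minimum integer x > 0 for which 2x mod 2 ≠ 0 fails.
Testing positive integers:
x = 1: LHS = (2·1) mod 2 = 2 mod 2 = 0; 0 ≠ 0 — FAILS  ← smallest positive counterexample

Answer: x = 1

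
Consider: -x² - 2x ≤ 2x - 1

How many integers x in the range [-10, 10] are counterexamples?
Counterexamples in [-10, 10]: {-4, -3, -2, -1, 0}.

Counting them gives 5 values.

Answer: 5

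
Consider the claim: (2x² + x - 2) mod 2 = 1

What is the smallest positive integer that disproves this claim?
Testing positive integers:
x = 1: LHS = (2·1² + 1 - 2) mod 2 = 1 mod 2 = 1; 1 = 1 — holds
x = 2: LHS = (2·2² + 2 - 2) mod 2 = 8 mod 2 = 0; 0 = 1 — FAILS  ← smallest positive counterexample

Answer: x = 2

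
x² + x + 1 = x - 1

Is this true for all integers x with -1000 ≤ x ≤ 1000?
The claim fails at x = 0:
x = 0: LHS = 0² + 0 + 1 = 1, RHS = 0 - 1 = -1; 1 = -1 — FAILS

Because a single integer refutes it, the statement is false.

Answer: False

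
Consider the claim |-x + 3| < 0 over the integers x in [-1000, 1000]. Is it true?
The claim fails at x = 0:
x = 0: LHS = |-0 + 3| = |3| = 3; 3 < 0 — FAILS

Because a single integer refutes it, the statement is false.

Answer: False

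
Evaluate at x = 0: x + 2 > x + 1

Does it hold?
x = 0: LHS = 0 + 2 = 2, RHS = 0 + 1 = 1; 2 > 1 — holds

The relation is satisfied at x = 0.

Answer: Yes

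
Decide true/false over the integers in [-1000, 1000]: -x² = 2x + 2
The claim fails at x = 0:
x = 0: LHS = -0² = 0, RHS = 2·0 + 2 = 2; 0 = 2 — FAILS

Because a single integer refutes it, the statement is false.

Answer: False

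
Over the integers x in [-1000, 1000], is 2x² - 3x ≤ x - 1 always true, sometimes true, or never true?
Holds at x = 1: LHS = 2·1² - 3·1 = -1, RHS = 1 - 1 = 0; -1 ≤ 0 — holds
Fails at x = 0: LHS = 2·0² - 3·0 = 0, RHS = 0 - 1 = -1; 0 ≤ -1 — FAILS
It is satisfied by some integers in the range but not all.

Answer: Sometimes true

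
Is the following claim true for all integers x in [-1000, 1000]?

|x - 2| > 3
The claim fails at x = 0:
x = 0: LHS = |0 - 2| = |-2| = 2; 2 > 3 — FAILS

Because a single integer refutes it, the statement is false.

Answer: False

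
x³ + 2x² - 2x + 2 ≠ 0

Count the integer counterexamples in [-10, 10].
Track d = LHS − RHS over the integers in [-10, 10]. Equality would need d = 0, but d changes sign only between consecutive integers, jumping over 0:
x = -3: LHS = (-3)³ + 2·(-3)² - 2·(-3) + 2 = -1; -1 ≠ 0 — holds  (d = -1)
x = -2: LHS = (-2)³ + 2·(-2)² - 2·(-2) + 2 = 6; 6 ≠ 0 — holds  (d = 6)
Away from these crossings d keeps a constant sign, and checking every integer in [-10, 10] confirms d ≠ 0 throughout. Hence the two sides are never equal, so the relation holds for every integer in [-10, 10].

No counterexample appears in that range.

Answer: 0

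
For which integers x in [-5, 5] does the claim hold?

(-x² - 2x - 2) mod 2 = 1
Holds for: {-5, -3, -1, 1, 3, 5}
Fails for: {-4, -2, 0, 2, 4}

Answer: {-5, -3, -1, 1, 3, 5}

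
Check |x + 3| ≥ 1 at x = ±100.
x = 100: LHS = |100 + 3| = |103| = 103; 103 ≥ 1 — holds
x = -100: LHS = |(-100) + 3| = |-97| = 97; 97 ≥ 1 — holds

Answer: Yes, holds for both x = 100 and x = -100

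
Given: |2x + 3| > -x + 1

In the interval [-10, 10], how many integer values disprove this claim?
Counterexamples in [-10, 10]: {-4, -3, -2, -1}.

Counting them gives 4 values.

Answer: 4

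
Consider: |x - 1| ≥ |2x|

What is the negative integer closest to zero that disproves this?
Testing negative integers from -1 downward:
x = -1: LHS = |(-1) - 1| = |-2| = 2, RHS = |2·(-1)| = |-2| = 2; 2 ≥ 2 — holds
x = -2: LHS = |(-2) - 1| = |-3| = 3, RHS = |2·(-2)| = |-4| = 4; 3 ≥ 4 — FAILS  ← closest negative counterexample to 0

Answer: x = -2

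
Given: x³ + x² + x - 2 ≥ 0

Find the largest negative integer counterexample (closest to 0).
Testing negative integers from -1 downward:
x = -1: LHS = (-1)³ + (-1)² + (-1) - 2 = -3; -3 ≥ 0 — FAILS  ← closest negative counterexample to 0

Answer: x = -1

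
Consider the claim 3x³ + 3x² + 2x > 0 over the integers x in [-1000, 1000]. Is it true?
The claim fails at x = 0:
x = 0: LHS = 3·0³ + 3·0² + 2·0 = 0; 0 > 0 — FAILS

Because a single integer refutes it, the statement is false.

Answer: False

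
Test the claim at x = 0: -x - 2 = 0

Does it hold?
x = 0: LHS = -0 - 2 = -2; -2 = 0 — FAILS

The relation fails at x = 0, so x = 0 is a counterexample.

Answer: No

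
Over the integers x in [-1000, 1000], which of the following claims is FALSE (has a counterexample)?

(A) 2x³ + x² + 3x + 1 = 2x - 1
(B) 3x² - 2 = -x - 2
(A) x = 0: LHS = 2·0³ + 0² + 3·0 + 1 = 1, RHS = 2·0 - 1 = -1; 1 = -1 — FAILS
(B) x = 1: LHS = 3·1² - 2 = 1, RHS = -1 - 2 = -3; 1 = -3 — FAILS

Answer: Both A and B are false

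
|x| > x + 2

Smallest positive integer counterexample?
Testing positive integers:
x = 1: LHS = |1| = 1, RHS = 1 + 2 = 3; 1 > 3 — FAILS  ← smallest positive counterexample

Answer: x = 1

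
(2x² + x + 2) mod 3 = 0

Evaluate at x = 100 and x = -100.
x = 100: LHS = (2·100² + 100 + 2) mod 3 = 20102 mod 3 = 2; 2 = 0 — FAILS
x = -100: LHS = (2·(-100)² + (-100) + 2) mod 3 = 19902 mod 3 = 0; 0 = 0 — holds

Answer: Partially: fails for x = 100, holds for x = -100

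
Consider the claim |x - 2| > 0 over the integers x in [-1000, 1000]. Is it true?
The claim fails at x = 2:
x = 2: LHS = |2 - 2| = |0| = 0; 0 > 0 — FAILS

Because a single integer refutes it, the statement is false.

Answer: False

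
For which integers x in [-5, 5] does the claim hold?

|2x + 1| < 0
An absolute value is never negative, so the left side is ≥ 0 for every x, while the right side is 0. Tightest case in [-5, 5] is x = 0:
x = 0: LHS = |2·0 + 1| = |1| = 1; 1 < 0 — FAILS
Hence LHS − RHS is never negative, i.e. LHS ≥ RHS throughout, so the claimed relation (<) fails for every integer in [-5, 5].

Answer: None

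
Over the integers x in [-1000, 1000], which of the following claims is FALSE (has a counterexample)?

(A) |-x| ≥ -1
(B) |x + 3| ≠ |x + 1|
(A) An absolute value is never negative, so the left side is ≥ 0 for every x, while the right side is -1. Tightest case in [-1000, 1000] is x = 0:
x = 0: LHS = |-0| = |0| = 0; 0 ≥ -1 — holds
Hence LHS − RHS is never negative, i.e. LHS ≥ RHS throughout, so the relation holds for every integer in [-1000, 1000].

(B) x = -2: LHS = |(-2) + 3| = |1| = 1, RHS = |(-2) + 1| = |-1| = 1; 1 ≠ 1 — FAILS

Only (B) has a counterexample.

Answer: B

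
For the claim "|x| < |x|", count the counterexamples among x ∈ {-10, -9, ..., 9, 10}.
Counterexamples in [-10, 10]: {-10, -9, -8, -7, -6, -5, -4, -3, -2, -1, 0, 1, 2, 3, 4, 5, 6, 7, 8, 9, 10}.

Counting them gives 21 values.

Answer: 21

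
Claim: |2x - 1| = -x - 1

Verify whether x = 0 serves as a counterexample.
Substitute x = 0 into the relation:
x = 0: LHS = |2·0 - 1| = |-1| = 1, RHS = -0 - 1 = -1; 1 = -1 — FAILS

Since the claim fails at x = 0, this value is a counterexample.

Answer: Yes, x = 0 is a counterexample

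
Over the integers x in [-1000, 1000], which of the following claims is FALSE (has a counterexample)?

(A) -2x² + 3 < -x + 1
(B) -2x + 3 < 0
(A) x = 0: LHS = -2·0² + 3 = 3, RHS = -0 + 1 = 1; 3 < 1 — FAILS
(B) x = 0: LHS = -2·0 + 3 = 3; 3 < 0 — FAILS

Answer: Both A and B are false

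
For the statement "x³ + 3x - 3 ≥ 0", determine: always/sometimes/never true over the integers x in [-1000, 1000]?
Holds at x = 1: LHS = 1³ + 3·1 - 3 = 1; 1 ≥ 0 — holds
Fails at x = 0: LHS = 0³ + 3·0 - 3 = -3; -3 ≥ 0 — FAILS
It is satisfied by some integers in the range but not all.

Answer: Sometimes true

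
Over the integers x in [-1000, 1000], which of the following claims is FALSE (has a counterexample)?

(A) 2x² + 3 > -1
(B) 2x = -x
(A) Over all integers in [-1000, 1000], LHS − RHS is smallest at x = 0, where it equals 4:
x = 0: LHS = 2·0² + 3 = 3; 3 > -1 — holds
At the ends of the range:
x = -1000: LHS = 2·(-1000)² + 3 = 2000003; 2000003 > -1 — holds
x = 1000: LHS = 2·1000² + 3 = 2000003; 2000003 > -1 — holds
Hence LHS − RHS is never zero or negative, i.e. LHS > RHS throughout, so the relation holds for every integer in [-1000, 1000].

(B) x = 1: LHS = 2·1 = 2; 2 = -1 — FAILS

Only (B) has a counterexample.

Answer: B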